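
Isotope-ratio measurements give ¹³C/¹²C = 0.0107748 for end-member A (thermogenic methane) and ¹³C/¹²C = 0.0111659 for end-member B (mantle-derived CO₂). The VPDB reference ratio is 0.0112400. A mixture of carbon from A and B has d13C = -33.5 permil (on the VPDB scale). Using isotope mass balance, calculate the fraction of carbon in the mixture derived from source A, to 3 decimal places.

0.773

δ_A = (0.0107748/0.0112400 − 1)×1000 = (0.958612 − 1)×1000 = -41.388 permil
δ_B = (0.0111659/0.0112400 − 1)×1000 = (0.993407 − 1)×1000 = -6.593 permil
f_A = (δ_mix − δ_B)/(δ_A − δ_B) = (-33.5 − (-6.593))/(-41.388 − (-6.593))
f_A = -26.907 / -34.795 = 0.7733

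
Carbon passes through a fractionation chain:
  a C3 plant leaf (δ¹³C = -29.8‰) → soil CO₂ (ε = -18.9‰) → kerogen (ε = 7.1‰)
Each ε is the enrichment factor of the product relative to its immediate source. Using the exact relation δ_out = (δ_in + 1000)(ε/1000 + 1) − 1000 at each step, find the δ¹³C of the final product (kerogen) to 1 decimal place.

-41.4‰

step 1: δ = (-29.80 + 1000)·(-18.9/1000 + 1) − 1000 = -48.14‰
step 2: δ = (-48.14 + 1000)·(7.1/1000 + 1) − 1000 = -41.38‰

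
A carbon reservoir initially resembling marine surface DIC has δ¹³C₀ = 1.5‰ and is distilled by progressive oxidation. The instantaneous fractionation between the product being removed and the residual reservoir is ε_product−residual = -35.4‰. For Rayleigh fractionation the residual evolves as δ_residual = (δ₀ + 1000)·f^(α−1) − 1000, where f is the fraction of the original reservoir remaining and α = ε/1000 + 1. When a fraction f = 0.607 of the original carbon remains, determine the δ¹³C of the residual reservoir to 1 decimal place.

Rayleigh residual: δ_res = (δ₀ + 1000)·f^(α−1) − 1000
α = ε/1000 + 1 = 0.96460, so α − 1 = -0.03540
f^(α−1) = 0.607^(-0.03540) = 1.017830
δ_res = (1.5 + 1000) × 1.017830 − 1000 = 1019.356 − 1000 = 19.36‰

19.4‰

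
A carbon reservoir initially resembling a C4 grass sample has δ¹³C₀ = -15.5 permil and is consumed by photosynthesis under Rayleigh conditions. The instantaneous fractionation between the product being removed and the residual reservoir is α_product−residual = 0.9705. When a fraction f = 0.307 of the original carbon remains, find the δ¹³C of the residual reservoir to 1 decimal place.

Rayleigh residual: δ_res = (δ₀ + 1000)·f^(α−1) − 1000
α − 1 = -0.02950
f^(α−1) = 0.307^(-0.02950) = 1.035451
δ_res = (-15.5 + 1000) × 1.035451 − 1000 = 1019.401 − 1000 = 19.40 permil

19.4 permil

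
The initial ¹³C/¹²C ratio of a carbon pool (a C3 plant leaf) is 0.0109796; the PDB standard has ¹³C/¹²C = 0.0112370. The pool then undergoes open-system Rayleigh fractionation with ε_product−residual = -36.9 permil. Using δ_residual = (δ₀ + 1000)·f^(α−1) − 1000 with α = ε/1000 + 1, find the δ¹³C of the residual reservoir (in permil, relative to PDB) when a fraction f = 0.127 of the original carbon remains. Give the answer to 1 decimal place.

δ₀ = (0.0109796/0.0112370 − 1)×1000 = (0.977094 − 1)×1000 = -22.906 permil
α − 1 = ε/1000 = -0.0369
f^(α−1) = 0.127^(-0.0369) = 1.079120
δ_res = (-22.906 + 1000) × 1.079120 − 1000 = 1054.401 − 1000 = 54.40 permil

54.4 permil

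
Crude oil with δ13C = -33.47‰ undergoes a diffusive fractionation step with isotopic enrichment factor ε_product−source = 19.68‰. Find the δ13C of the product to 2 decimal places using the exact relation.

-14.45‰

Exactly, δ_product = (δ_source + 1000)·(ε/1000 + 1) − 1000.
δ_product = (-33.47 + 1000) × (19.68/1000 + 1) − 1000
δ_product = -14.449‰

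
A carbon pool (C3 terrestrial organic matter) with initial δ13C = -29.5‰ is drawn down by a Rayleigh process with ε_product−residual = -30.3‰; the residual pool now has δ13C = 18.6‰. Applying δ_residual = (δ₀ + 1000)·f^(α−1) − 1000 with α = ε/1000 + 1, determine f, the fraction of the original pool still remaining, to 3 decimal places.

0.203

α − 1 = ε/1000 = -0.0303
(δ_res + 1000)/(δ₀ + 1000) = (18.6 + 1000)/(-29.5 + 1000) = 1018.6/970.5 = 1.049562
f = 1.049562^(1/-0.0303) = exp(ln(1.049562)/-0.0303) = exp(0.04837/-0.0303)
f = exp(-1.5965) = 0.2026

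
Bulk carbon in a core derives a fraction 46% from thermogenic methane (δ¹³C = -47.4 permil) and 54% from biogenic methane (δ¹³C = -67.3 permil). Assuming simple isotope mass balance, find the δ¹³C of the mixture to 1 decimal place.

δ_mix = f_A·δ_A + f_B·δ_B
δ_mix = 0.46 × (-47.4) + 0.54 × (-67.3)
δ_mix = -21.80 + -36.34 = -58.15 permil

-58.1 permil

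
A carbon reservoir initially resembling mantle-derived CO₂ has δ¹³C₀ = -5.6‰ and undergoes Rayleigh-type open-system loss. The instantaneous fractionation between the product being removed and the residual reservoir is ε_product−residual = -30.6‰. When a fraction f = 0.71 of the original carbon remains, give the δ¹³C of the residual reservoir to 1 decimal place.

4.9‰

Rayleigh residual: δ_res = (δ₀ + 1000)·f^(α−1) − 1000
α = ε/1000 + 1 = 0.96940, so α − 1 = -0.03060
f^(α−1) = 0.71^(-0.03060) = 1.010535
δ_res = (-5.6 + 1000) × 1.010535 − 1000 = 1004.876 − 1000 = 4.88‰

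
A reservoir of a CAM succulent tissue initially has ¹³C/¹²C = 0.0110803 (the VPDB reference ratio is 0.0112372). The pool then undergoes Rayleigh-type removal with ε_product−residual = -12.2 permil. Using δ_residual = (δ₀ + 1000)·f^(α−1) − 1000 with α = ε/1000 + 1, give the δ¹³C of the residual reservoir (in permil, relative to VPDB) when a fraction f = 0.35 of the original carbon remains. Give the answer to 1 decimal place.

-1.3 permil

δ₀ = (0.0110803/0.0112372 − 1)×1000 = (0.986037 − 1)×1000 = -13.963 permil
α − 1 = ε/1000 = -0.0122
f^(α−1) = 0.35^(-0.0122) = 1.012890
δ_res = (-13.963 + 1000) × 1.012890 − 1000 = 998.748 − 1000 = -1.25 permil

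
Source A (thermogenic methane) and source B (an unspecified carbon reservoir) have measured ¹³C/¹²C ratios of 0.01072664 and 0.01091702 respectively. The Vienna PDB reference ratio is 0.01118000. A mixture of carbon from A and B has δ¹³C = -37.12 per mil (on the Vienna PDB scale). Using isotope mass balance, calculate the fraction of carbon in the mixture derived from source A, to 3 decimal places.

δ_A = (0.01072664/0.01118000 − 1)×1000 = (0.959449 − 1)×1000 = -40.551 per mil
δ_B = (0.01091702/0.01118000 − 1)×1000 = (0.976478 − 1)×1000 = -23.522 per mil
f_A = (δ_mix − δ_B)/(δ_A − δ_B) = (-37.12 − (-23.522))/(-40.551 − (-23.522))
f_A = -13.598 / -17.029 = 0.7985

0.799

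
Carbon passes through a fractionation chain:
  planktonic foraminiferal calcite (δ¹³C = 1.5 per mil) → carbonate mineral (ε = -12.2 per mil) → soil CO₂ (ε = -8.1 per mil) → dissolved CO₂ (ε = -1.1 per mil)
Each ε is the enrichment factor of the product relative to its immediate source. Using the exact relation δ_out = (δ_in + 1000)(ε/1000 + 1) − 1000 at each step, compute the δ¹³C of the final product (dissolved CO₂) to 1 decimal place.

-19.8 per mil

step 1: δ = (1.50 + 1000)·(-12.2/1000 + 1) − 1000 = -10.72 per mil
step 2: δ = (-10.72 + 1000)·(-8.1/1000 + 1) − 1000 = -18.73 per mil
step 3: δ = (-18.73 + 1000)·(-1.1/1000 + 1) − 1000 = -19.81 per mil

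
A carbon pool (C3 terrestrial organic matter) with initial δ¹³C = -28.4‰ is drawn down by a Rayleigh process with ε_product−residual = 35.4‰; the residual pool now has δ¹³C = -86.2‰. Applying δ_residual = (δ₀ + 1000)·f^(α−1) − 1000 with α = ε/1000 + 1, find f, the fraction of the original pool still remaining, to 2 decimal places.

α − 1 = ε/1000 = 0.0354
(δ_res + 1000)/(δ₀ + 1000) = (-86.2 + 1000)/(-28.4 + 1000) = 913.8/971.6 = 0.940510
f = 0.940510^(1/0.0354) = exp(ln(0.940510)/0.0354) = exp(-0.06133/0.0354)
f = exp(-1.7326) = 0.1768

0.18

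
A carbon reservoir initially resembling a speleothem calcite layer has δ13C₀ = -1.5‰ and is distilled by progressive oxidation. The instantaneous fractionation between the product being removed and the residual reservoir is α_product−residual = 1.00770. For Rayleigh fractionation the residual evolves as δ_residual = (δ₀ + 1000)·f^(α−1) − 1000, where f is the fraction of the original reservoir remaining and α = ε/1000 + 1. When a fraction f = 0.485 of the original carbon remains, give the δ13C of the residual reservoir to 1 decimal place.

-7.0‰

Rayleigh residual: δ_res = (δ₀ + 1000)·f^(α−1) − 1000
α − 1 = 0.00770
f^(α−1) = 0.485^(0.00770) = 0.994444
δ_res = (-1.5 + 1000) × 0.994444 − 1000 = 992.952 − 1000 = -7.05‰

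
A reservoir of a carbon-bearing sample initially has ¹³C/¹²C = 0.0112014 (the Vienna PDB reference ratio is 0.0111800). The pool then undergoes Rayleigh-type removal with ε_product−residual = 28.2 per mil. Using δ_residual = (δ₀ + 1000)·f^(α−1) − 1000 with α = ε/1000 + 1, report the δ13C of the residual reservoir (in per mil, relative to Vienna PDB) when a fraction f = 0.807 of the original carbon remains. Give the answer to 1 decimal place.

δ₀ = (0.0112014/0.0111800 − 1)×1000 = (1.001914 − 1)×1000 = 1.914 per mil
α − 1 = ε/1000 = 0.0282
f^(α−1) = 0.807^(0.0282) = 0.993971
δ_res = (1.914 + 1000) × 0.993971 − 1000 = 995.874 − 1000 = -4.13 per mil

-4.1 per mil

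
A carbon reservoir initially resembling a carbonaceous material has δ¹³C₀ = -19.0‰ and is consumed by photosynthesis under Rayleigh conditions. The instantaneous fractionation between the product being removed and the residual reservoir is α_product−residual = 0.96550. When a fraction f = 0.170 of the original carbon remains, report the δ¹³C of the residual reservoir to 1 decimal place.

42.8‰

Rayleigh residual: δ_res = (δ₀ + 1000)·f^(α−1) − 1000
α − 1 = -0.03450
f^(α−1) = 0.170^(-0.03450) = 1.063040
δ_res = (-19.0 + 1000) × 1.063040 − 1000 = 1042.842 − 1000 = 42.84‰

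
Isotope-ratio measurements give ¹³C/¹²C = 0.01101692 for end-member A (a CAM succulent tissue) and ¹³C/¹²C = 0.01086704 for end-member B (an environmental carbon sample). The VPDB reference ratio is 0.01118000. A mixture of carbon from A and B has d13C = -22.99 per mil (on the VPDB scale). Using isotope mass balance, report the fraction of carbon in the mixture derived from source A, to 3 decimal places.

δ_A = (0.01101692/0.01118000 − 1)×1000 = (0.985413 − 1)×1000 = -14.587 per mil
δ_B = (0.01086704/0.01118000 − 1)×1000 = (0.972007 − 1)×1000 = -27.993 per mil
f_A = (δ_mix − δ_B)/(δ_A − δ_B) = (-22.99 − (-27.993))/(-14.587 − (-27.993))
f_A = 5.003 / 13.406 = 0.3732

0.373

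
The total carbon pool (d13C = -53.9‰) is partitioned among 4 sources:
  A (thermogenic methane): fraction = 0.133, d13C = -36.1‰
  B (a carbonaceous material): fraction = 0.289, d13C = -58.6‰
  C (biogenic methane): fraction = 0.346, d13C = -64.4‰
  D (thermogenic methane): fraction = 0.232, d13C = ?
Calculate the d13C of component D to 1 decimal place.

Isotope mass balance: δ_bulk = Σ fᵢ·δᵢ.
-53.9 = 0.133×(-36.1) + 0.289×(-58.6) + 0.346×(-64.4) + 0.232×δ_D
0.232·δ_D = -53.9 − (-44.019) = -9.881
δ_D = -9.881 / 0.232 = -42.59‰

-42.6‰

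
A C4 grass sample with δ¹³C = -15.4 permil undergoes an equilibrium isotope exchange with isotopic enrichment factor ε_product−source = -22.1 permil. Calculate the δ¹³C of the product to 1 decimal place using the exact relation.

Exactly, δ_product = (δ_source + 1000)·(ε/1000 + 1) − 1000.
δ_product = (-15.4 + 1000) × (-22.1/1000 + 1) − 1000
δ_product = -37.16 permil

-37.2 permil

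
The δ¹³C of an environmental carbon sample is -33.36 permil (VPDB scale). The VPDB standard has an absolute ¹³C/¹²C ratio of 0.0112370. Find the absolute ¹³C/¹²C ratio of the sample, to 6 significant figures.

0.0108621

R_sample = R_standard × (δ¹³C/1000 + 1)
R_sample = 0.0112370 × (-33.36/1000 + 1) = 0.0112370 × 0.966640
R_sample = 0.0108621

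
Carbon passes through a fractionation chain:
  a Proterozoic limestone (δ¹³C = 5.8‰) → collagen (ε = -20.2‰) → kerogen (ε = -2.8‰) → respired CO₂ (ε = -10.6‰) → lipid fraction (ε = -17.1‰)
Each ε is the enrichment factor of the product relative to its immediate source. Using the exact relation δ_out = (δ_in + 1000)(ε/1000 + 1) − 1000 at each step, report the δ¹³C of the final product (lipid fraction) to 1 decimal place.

-44.3‰

step 1: δ = (5.80 + 1000)·(-20.2/1000 + 1) − 1000 = -14.52‰
step 2: δ = (-14.52 + 1000)·(-2.8/1000 + 1) − 1000 = -17.28‰
step 3: δ = (-17.28 + 1000)·(-10.6/1000 + 1) − 1000 = -27.69‰
step 4: δ = (-27.69 + 1000)·(-17.1/1000 + 1) − 1000 = -44.32‰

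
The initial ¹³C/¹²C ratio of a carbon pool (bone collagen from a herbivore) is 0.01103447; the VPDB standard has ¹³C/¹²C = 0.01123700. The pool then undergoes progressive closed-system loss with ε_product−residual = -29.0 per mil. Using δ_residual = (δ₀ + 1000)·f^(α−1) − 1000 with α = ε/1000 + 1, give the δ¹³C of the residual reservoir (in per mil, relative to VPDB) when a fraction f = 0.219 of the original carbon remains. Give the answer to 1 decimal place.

δ₀ = (0.01103447/0.01123700 − 1)×1000 = (0.981977 − 1)×1000 = -18.023 per mil
α − 1 = ε/1000 = -0.0290
f^(α−1) = 0.219^(-0.0290) = 1.045026
δ_res = (-18.023 + 1000) × 1.045026 − 1000 = 1026.191 − 1000 = 26.19 per mil

26.2 per mil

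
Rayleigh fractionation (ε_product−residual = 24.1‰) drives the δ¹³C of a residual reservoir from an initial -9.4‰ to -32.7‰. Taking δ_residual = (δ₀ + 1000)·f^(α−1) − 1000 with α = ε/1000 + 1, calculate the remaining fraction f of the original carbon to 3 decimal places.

0.372

α − 1 = ε/1000 = 0.0241
(δ_res + 1000)/(δ₀ + 1000) = (-32.7 + 1000)/(-9.4 + 1000) = 967.3/990.6 = 0.976479
f = 0.976479^(1/0.0241) = exp(ln(0.976479)/0.0241) = exp(-0.02380/0.0241)
f = exp(-0.9876) = 0.3725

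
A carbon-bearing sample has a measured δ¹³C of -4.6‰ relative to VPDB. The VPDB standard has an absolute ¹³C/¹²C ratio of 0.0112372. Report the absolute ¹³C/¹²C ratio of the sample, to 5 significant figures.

R_sample = R_standard × (δ¹³C/1000 + 1)
R_sample = 0.0112372 × (-4.6/1000 + 1) = 0.0112372 × 0.995400
R_sample = 0.0111855

0.011186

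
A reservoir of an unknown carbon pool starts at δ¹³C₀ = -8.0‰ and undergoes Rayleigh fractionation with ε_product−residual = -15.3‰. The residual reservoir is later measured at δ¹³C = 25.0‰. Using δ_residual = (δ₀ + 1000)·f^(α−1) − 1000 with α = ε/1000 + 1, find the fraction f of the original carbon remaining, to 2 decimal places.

0.12

α − 1 = ε/1000 = -0.0153
(δ_res + 1000)/(δ₀ + 1000) = (25.0 + 1000)/(-8.0 + 1000) = 1025.0/992.0 = 1.033266
f = 1.033266^(1/-0.0153) = exp(ln(1.033266)/-0.0153) = exp(0.03272/-0.0153)
f = exp(-2.1389) = 0.1178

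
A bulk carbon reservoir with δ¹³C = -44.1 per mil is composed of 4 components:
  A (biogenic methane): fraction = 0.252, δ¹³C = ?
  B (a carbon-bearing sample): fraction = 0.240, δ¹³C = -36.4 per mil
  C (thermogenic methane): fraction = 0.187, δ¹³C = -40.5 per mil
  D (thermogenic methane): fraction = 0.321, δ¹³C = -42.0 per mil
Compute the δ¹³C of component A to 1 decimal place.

-56.8 per mil

Isotope mass balance: δ_bulk = Σ fᵢ·δᵢ.
-44.1 = 0.252×δ_A + 0.240×(-36.4) + 0.187×(-40.5) + 0.321×(-42.0)
0.252·δ_A = -44.1 − (-29.791) = -14.309
δ_A = -14.309 / 0.252 = -56.78 per mil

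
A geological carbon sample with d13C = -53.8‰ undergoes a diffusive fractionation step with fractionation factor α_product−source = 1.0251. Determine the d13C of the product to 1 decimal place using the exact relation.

-30.1‰

δ_product = (δ_source + 1000)·α − 1000
δ_product = (-53.8 + 1000) × 1.0251 − 1000
δ_product = 969.950 − 1000 = -30.05‰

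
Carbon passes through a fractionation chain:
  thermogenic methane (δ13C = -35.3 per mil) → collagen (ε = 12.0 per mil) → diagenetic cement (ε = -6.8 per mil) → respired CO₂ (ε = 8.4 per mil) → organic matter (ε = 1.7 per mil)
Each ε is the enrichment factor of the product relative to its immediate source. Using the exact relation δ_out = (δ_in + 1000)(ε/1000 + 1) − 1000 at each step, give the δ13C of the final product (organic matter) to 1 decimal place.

-20.6 per mil

step 1: δ = (-35.30 + 1000)·(12.0/1000 + 1) − 1000 = -23.72 per mil
step 2: δ = (-23.72 + 1000)·(-6.8/1000 + 1) − 1000 = -30.36 per mil
step 3: δ = (-30.36 + 1000)·(8.4/1000 + 1) − 1000 = -22.22 per mil
step 4: δ = (-22.22 + 1000)·(1.7/1000 + 1) − 1000 = -20.56 per mil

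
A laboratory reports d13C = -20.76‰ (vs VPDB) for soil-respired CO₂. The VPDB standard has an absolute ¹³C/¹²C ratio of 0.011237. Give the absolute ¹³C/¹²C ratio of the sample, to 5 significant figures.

0.011004

R_sample = R_standard × (d13C/1000 + 1)
R_sample = 0.011237 × (-20.76/1000 + 1) = 0.011237 × 0.979240
R_sample = 0.0110037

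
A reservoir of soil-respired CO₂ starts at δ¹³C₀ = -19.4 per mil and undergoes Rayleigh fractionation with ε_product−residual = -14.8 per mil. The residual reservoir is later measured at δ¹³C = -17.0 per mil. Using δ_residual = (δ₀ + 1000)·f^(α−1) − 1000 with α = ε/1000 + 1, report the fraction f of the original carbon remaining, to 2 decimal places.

0.85

α − 1 = ε/1000 = -0.0148
(δ_res + 1000)/(δ₀ + 1000) = (-17.0 + 1000)/(-19.4 + 1000) = 983.0/980.6 = 1.002447
f = 1.002447^(1/-0.0148) = exp(ln(1.002447)/-0.0148) = exp(0.00244/-0.0148)
f = exp(-0.1652) = 0.8478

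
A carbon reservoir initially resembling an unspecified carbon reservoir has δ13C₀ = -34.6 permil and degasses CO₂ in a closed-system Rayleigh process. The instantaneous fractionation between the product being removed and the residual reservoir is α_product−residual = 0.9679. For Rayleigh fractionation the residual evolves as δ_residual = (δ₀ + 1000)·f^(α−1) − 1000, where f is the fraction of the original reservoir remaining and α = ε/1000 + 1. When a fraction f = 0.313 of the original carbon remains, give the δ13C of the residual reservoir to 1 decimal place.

2.1 permil

Rayleigh residual: δ_res = (δ₀ + 1000)·f^(α−1) − 1000
α − 1 = -0.03210
f^(α−1) = 0.313^(-0.03210) = 1.037990
δ_res = (-34.6 + 1000) × 1.037990 − 1000 = 1002.075 − 1000 = 2.08 permil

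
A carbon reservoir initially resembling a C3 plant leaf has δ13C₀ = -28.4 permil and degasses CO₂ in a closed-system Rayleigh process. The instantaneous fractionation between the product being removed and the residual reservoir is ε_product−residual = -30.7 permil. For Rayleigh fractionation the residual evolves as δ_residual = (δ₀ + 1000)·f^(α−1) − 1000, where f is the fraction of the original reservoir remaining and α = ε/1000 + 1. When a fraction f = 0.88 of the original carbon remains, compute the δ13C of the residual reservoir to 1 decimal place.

-24.6 permil

Rayleigh residual: δ_res = (δ₀ + 1000)·f^(α−1) − 1000
α = ε/1000 + 1 = 0.96930, so α − 1 = -0.03070
f^(α−1) = 0.88^(-0.03070) = 1.003932
δ_res = (-28.4 + 1000) × 1.003932 − 1000 = 975.421 − 1000 = -24.58 permil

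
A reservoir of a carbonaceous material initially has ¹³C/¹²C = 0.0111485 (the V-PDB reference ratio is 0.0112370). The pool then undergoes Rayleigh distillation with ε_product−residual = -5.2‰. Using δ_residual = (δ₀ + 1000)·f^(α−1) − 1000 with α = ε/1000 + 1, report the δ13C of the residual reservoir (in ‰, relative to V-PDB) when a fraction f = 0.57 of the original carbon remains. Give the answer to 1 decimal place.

-5.0‰

δ₀ = (0.0111485/0.0112370 − 1)×1000 = (0.992124 − 1)×1000 = -7.876‰
α − 1 = ε/1000 = -0.0052
f^(α−1) = 0.57^(-0.0052) = 1.002927
δ_res = (-7.876 + 1000) × 1.002927 − 1000 = 995.028 − 1000 = -4.97‰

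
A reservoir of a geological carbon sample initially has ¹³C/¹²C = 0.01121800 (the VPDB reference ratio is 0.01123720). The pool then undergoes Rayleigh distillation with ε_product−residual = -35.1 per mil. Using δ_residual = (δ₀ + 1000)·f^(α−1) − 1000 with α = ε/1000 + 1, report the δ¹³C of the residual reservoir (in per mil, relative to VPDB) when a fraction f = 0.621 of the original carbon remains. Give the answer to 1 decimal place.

15.1 per mil

δ₀ = (0.01121800/0.01123720 − 1)×1000 = (0.998291 − 1)×1000 = -1.709 per mil
α − 1 = ε/1000 = -0.0351
f^(α−1) = 0.621^(-0.0351) = 1.016863
δ_res = (-1.709 + 1000) × 1.016863 − 1000 = 1015.126 − 1000 = 15.13 per mil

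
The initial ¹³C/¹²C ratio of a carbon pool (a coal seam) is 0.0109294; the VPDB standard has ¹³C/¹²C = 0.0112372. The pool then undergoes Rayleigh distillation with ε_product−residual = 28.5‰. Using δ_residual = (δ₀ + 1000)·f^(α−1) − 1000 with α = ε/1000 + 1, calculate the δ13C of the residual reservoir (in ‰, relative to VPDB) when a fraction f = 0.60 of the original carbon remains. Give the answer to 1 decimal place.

-41.4‰

δ₀ = (0.0109294/0.0112372 − 1)×1000 = (0.972609 − 1)×1000 = -27.391‰
α − 1 = ε/1000 = 0.0285
f^(α−1) = 0.60^(0.0285) = 0.985547
δ_res = (-27.391 + 1000) × 0.985547 − 1000 = 958.552 − 1000 = -41.45‰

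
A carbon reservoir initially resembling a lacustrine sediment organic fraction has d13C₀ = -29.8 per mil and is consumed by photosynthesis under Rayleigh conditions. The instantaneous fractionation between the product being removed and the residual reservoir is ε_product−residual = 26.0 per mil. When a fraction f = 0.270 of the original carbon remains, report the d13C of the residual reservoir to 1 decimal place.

Rayleigh residual: δ_res = (δ₀ + 1000)·f^(α−1) − 1000
α = ε/1000 + 1 = 1.02600, so α − 1 = 0.02600
f^(α−1) = 0.270^(0.02600) = 0.966530
δ_res = (-29.8 + 1000) × 0.966530 − 1000 = 937.728 − 1000 = -62.27 per mil

-62.3 per mil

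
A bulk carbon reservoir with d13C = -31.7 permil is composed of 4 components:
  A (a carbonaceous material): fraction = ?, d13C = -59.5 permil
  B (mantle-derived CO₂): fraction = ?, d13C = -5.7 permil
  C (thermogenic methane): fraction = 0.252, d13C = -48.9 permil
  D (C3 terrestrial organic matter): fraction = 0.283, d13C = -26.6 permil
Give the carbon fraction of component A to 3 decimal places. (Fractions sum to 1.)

Let f_A and f_B be the unknown fractions; fractions sum to 1 so f_A + f_B = 0.465.
Mass balance: Σ fᵢ·δᵢ = δ_bulk ⇒ f_A·(-59.5) + f_B·(-5.7) = -31.7 − (-19.851) = -11.849
Substitute f_B = 0.465 − f_A:
f_A·(-59.5 − -5.7) = -11.849 − 0.465×(-5.7) = -9.199
f_A = -9.199 / -53.8 = 0.1710

0.171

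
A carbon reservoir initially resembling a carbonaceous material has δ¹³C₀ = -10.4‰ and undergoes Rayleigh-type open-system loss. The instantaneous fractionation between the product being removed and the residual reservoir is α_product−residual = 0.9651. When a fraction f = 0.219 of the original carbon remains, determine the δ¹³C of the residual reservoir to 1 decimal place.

Rayleigh residual: δ_res = (δ₀ + 1000)·f^(α−1) − 1000
α − 1 = -0.03490
f^(α−1) = 0.219^(-0.03490) = 1.054432
δ_res = (-10.4 + 1000) × 1.054432 − 1000 = 1043.466 − 1000 = 43.47‰

43.5‰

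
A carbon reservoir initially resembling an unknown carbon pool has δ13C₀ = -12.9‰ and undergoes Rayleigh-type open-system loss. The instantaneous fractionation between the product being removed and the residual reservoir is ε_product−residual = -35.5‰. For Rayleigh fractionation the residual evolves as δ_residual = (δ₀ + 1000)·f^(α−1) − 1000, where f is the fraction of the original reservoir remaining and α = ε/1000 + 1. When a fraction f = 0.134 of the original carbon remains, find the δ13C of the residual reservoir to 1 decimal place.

Rayleigh residual: δ_res = (δ₀ + 1000)·f^(α−1) − 1000
α = ε/1000 + 1 = 0.96450, so α − 1 = -0.03550
f^(α−1) = 0.134^(-0.03550) = 1.073959
δ_res = (-12.9 + 1000) × 1.073959 − 1000 = 1060.105 − 1000 = 60.11‰

60.1‰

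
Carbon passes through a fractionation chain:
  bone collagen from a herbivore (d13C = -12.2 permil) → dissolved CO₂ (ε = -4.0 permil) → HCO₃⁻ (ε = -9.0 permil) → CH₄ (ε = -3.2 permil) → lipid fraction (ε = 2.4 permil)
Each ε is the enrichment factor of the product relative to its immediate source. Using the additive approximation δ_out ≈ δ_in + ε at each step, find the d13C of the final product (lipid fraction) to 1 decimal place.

step 1: δ ≈ -12.2 + (-4.0) = -16.2 permil
step 2: δ ≈ -16.2 + (-9.0) = -25.2 permil
step 3: δ ≈ -25.2 + (-3.2) = -28.4 permil
step 4: δ ≈ -28.4 + (2.4) = -26.0 permil

-26.0 permil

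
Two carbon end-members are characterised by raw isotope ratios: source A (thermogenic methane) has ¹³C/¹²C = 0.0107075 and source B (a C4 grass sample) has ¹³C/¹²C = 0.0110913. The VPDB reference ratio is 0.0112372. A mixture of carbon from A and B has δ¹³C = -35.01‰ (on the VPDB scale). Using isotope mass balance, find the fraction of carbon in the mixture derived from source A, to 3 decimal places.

δ_A = (0.0107075/0.0112372 − 1)×1000 = (0.952862 − 1)×1000 = -47.138‰
δ_B = (0.0110913/0.0112372 − 1)×1000 = (0.987016 − 1)×1000 = -12.984‰
f_A = (δ_mix − δ_B)/(δ_A − δ_B) = (-35.01 − (-12.984))/(-47.138 − (-12.984))
f_A = -22.026 / -34.154 = 0.6449

0.645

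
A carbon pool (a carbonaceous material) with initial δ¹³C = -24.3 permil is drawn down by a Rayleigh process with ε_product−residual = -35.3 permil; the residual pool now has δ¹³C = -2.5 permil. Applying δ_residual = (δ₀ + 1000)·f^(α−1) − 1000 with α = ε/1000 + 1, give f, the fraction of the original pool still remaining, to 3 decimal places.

0.535

α − 1 = ε/1000 = -0.0353
(δ_res + 1000)/(δ₀ + 1000) = (-2.5 + 1000)/(-24.3 + 1000) = 997.5/975.7 = 1.022343
f = 1.022343^(1/-0.0353) = exp(ln(1.022343)/-0.0353) = exp(0.02210/-0.0353)
f = exp(-0.6260) = 0.5347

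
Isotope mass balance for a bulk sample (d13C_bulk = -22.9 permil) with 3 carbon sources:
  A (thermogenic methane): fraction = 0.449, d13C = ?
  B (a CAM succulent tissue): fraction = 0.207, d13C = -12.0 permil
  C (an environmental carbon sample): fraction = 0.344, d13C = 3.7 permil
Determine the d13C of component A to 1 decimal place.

Isotope mass balance: δ_bulk = Σ fᵢ·δᵢ.
-22.9 = 0.449×δ_A + 0.207×(-12.0) + 0.344×(3.7)
0.449·δ_A = -22.9 − (-1.211) = -21.689
δ_A = -21.689 / 0.449 = -48.30 permil

-48.3 permil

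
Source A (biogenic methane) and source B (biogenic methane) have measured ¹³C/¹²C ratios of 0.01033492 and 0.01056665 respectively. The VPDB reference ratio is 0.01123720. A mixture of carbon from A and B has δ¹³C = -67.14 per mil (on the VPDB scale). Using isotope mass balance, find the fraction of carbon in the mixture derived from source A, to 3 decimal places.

0.362

δ_A = (0.01033492/0.01123720 − 1)×1000 = (0.919706 − 1)×1000 = -80.294 per mil
δ_B = (0.01056665/0.01123720 − 1)×1000 = (0.940328 − 1)×1000 = -59.672 per mil
f_A = (δ_mix − δ_B)/(δ_A − δ_B) = (-67.14 − (-59.672))/(-80.294 − (-59.672))
f_A = -7.468 / -20.622 = 0.3621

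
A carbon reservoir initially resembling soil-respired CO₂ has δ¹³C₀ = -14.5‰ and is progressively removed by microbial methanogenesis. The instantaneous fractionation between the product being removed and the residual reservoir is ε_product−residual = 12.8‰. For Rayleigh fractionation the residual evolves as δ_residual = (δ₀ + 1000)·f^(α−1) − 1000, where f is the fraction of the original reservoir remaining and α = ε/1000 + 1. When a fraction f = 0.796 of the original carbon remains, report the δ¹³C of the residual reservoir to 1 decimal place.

-17.4‰

Rayleigh residual: δ_res = (δ₀ + 1000)·f^(α−1) − 1000
α = ε/1000 + 1 = 1.01280, so α − 1 = 0.01280
f^(α−1) = 0.796^(0.01280) = 0.997084
δ_res = (-14.5 + 1000) × 0.997084 − 1000 = 982.626 − 1000 = -17.37‰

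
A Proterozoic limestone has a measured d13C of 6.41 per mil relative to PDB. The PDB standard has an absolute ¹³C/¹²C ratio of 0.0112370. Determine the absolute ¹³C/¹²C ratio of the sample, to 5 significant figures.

0.011309

R_sample = R_standard × (d13C/1000 + 1)
R_sample = 0.0112370 × (6.41/1000 + 1) = 0.0112370 × 1.006410
R_sample = 0.0113090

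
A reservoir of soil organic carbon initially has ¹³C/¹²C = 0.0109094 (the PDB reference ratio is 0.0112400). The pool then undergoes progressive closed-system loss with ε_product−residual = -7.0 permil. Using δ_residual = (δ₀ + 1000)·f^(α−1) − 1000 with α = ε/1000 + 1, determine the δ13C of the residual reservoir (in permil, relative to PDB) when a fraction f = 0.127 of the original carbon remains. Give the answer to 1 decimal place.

-15.3 permil

δ₀ = (0.0109094/0.0112400 − 1)×1000 = (0.970587 − 1)×1000 = -29.413 permil
α − 1 = ε/1000 = -0.0070
f^(α−1) = 0.127^(-0.0070) = 1.014550
δ_res = (-29.413 + 1000) × 1.014550 − 1000 = 984.709 − 1000 = -15.29 permil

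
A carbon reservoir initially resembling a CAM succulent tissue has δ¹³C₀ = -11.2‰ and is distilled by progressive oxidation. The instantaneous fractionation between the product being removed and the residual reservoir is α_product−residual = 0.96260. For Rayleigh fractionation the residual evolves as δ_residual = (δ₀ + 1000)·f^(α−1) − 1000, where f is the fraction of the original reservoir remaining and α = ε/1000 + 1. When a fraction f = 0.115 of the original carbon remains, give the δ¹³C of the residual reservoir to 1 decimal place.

Rayleigh residual: δ_res = (δ₀ + 1000)·f^(α−1) − 1000
α − 1 = -0.03740
f^(α−1) = 0.115^(-0.03740) = 1.084251
δ_res = (-11.2 + 1000) × 1.084251 − 1000 = 1072.108 − 1000 = 72.11‰

72.1‰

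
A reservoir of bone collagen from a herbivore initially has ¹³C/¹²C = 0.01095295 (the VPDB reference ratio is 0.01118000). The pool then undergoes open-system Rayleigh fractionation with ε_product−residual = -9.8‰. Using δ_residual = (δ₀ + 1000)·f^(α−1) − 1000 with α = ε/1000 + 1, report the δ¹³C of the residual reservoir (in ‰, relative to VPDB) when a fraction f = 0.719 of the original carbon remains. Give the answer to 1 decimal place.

δ₀ = (0.01095295/0.01118000 − 1)×1000 = (0.979691 − 1)×1000 = -20.309‰
α − 1 = ε/1000 = -0.0098
f^(α−1) = 0.719^(-0.0098) = 1.003238
δ_res = (-20.309 + 1000) × 1.003238 − 1000 = 982.864 − 1000 = -17.14‰

-17.1‰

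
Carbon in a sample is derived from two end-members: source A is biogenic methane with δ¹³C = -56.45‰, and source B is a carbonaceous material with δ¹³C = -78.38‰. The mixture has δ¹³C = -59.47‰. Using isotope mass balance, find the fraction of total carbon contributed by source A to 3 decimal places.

0.862

δ_mix = f_A·δ_A + (1 − f_A)·δ_B  ⇒  f_A = (δ_mix − δ_B)/(δ_A − δ_B)
f_A = (-59.47 − (-78.38)) / (-56.45 − (-78.38))
f_A = 18.91 / 21.93 = 0.8623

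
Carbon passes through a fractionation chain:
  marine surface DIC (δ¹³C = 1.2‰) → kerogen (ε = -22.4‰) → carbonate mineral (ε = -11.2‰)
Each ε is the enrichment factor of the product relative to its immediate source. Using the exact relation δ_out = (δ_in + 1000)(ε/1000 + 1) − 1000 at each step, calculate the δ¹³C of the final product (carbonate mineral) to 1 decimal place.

step 1: δ = (1.20 + 1000)·(-22.4/1000 + 1) − 1000 = -21.23‰
step 2: δ = (-21.23 + 1000)·(-11.2/1000 + 1) − 1000 = -32.19‰

-32.2‰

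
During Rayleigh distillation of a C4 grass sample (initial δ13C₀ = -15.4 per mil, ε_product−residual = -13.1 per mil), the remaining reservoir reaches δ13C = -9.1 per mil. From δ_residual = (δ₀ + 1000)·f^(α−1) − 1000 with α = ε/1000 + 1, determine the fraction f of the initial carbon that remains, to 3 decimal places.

0.615

α − 1 = ε/1000 = -0.0131
(δ_res + 1000)/(δ₀ + 1000) = (-9.1 + 1000)/(-15.4 + 1000) = 990.9/984.6 = 1.006399
f = 1.006399^(1/-0.0131) = exp(ln(1.006399)/-0.0131) = exp(0.00638/-0.0131)
f = exp(-0.4869) = 0.6145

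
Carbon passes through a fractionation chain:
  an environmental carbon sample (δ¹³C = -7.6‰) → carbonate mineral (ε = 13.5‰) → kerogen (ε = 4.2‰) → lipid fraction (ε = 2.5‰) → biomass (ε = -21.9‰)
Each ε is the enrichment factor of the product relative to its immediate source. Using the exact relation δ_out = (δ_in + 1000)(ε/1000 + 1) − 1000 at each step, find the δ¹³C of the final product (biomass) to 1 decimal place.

-9.6‰

step 1: δ = (-7.60 + 1000)·(13.5/1000 + 1) − 1000 = 5.80‰
step 2: δ = (5.80 + 1000)·(4.2/1000 + 1) − 1000 = 10.02‰
step 3: δ = (10.02 + 1000)·(2.5/1000 + 1) − 1000 = 12.55‰
step 4: δ = (12.55 + 1000)·(-21.9/1000 + 1) − 1000 = -9.63‰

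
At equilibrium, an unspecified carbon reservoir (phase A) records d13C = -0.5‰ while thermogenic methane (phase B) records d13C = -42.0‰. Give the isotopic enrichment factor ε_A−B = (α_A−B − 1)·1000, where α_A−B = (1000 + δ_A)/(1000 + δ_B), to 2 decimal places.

α_A−B = (1000 + -0.5) / (1000 + -42.0) = 999.5 / 958.0 = 1.043319
ε_A−B = (1.043319 − 1) × 1000 = 43.319‰
(The approximation ε ≈ δ_A − δ_B would give 41.5‰.)

43.32‰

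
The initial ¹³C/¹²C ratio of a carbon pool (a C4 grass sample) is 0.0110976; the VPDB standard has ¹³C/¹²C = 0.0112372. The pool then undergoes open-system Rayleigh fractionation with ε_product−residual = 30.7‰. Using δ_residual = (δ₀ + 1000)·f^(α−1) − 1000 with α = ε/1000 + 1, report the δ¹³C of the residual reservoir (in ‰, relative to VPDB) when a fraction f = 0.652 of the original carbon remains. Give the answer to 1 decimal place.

-25.3‰

δ₀ = (0.0110976/0.0112372 − 1)×1000 = (0.987577 − 1)×1000 = -12.423‰
α − 1 = ε/1000 = 0.0307
f^(α−1) = 0.652^(0.0307) = 0.986955
δ_res = (-12.423 + 1000) × 0.986955 − 1000 = 974.694 − 1000 = -25.31‰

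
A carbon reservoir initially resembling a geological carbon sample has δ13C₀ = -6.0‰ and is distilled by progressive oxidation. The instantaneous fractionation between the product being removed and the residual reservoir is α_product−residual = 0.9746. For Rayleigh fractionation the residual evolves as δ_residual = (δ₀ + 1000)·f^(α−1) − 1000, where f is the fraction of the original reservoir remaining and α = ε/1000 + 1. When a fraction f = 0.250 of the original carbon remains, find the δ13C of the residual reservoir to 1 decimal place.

Rayleigh residual: δ_res = (δ₀ + 1000)·f^(α−1) − 1000
α − 1 = -0.02540
f^(α−1) = 0.250^(-0.02540) = 1.035839
δ_res = (-6.0 + 1000) × 1.035839 − 1000 = 1029.624 − 1000 = 29.62‰

29.6‰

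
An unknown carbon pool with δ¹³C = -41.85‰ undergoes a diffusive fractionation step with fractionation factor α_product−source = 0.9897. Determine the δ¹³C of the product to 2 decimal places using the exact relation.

δ_product = (δ_source + 1000)·α − 1000
δ_product = (-41.85 + 1000) × 0.9897 − 1000
δ_product = 948.281 − 1000 = -51.719‰

-51.72‰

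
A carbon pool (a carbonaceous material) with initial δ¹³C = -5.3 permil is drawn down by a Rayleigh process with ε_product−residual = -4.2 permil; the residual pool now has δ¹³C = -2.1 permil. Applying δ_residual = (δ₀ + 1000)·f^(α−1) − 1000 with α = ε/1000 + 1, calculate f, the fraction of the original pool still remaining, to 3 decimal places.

0.465

α − 1 = ε/1000 = -0.0042
(δ_res + 1000)/(δ₀ + 1000) = (-2.1 + 1000)/(-5.3 + 1000) = 997.9/994.7 = 1.003217
f = 1.003217^(1/-0.0042) = exp(ln(1.003217)/-0.0042) = exp(0.00321/-0.0042)
f = exp(-0.7647) = 0.4655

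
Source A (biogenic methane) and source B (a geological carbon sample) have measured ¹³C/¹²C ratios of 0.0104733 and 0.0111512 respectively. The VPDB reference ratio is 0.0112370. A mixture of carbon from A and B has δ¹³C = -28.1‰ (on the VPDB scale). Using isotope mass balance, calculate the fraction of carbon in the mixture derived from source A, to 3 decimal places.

δ_A = (0.0104733/0.0112370 − 1)×1000 = (0.932037 − 1)×1000 = -67.963‰
δ_B = (0.0111512/0.0112370 − 1)×1000 = (0.992365 − 1)×1000 = -7.635‰
f_A = (δ_mix − δ_B)/(δ_A − δ_B) = (-28.1 − (-7.635))/(-67.963 − (-7.635))
f_A = -20.465 / -60.327 = 0.3392

0.339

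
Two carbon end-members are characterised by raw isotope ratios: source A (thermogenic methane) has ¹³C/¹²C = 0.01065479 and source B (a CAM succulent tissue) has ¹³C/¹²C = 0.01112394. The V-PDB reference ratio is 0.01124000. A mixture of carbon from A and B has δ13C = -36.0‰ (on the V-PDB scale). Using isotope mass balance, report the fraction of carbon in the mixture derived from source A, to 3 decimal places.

δ_A = (0.01065479/0.01124000 − 1)×1000 = (0.947935 − 1)×1000 = -52.065‰
δ_B = (0.01112394/0.01124000 − 1)×1000 = (0.989674 − 1)×1000 = -10.326‰
f_A = (δ_mix − δ_B)/(δ_A − δ_B) = (-36.0 − (-10.326))/(-52.065 − (-10.326))
f_A = -25.674 / -41.739 = 0.6151

0.615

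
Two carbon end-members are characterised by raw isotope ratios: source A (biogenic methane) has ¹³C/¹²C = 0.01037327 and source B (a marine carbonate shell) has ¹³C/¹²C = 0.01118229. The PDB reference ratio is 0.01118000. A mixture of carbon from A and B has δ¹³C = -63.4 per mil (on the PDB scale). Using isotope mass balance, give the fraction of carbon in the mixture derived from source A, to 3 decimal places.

0.879

δ_A = (0.01037327/0.01118000 − 1)×1000 = (0.927842 − 1)×1000 = -72.158 per mil
δ_B = (0.01118229/0.01118000 − 1)×1000 = (1.000205 − 1)×1000 = 0.205 per mil
f_A = (δ_mix − δ_B)/(δ_A − δ_B) = (-63.4 − (0.205))/(-72.158 − (0.205))
f_A = -63.605 / -72.363 = 0.8790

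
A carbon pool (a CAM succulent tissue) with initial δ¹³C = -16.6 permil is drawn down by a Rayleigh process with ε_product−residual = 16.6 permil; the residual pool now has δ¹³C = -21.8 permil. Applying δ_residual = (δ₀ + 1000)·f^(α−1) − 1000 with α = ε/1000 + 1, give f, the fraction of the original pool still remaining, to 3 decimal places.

0.727

α − 1 = ε/1000 = 0.0166
(δ_res + 1000)/(δ₀ + 1000) = (-21.8 + 1000)/(-16.6 + 1000) = 978.2/983.4 = 0.994712
f = 0.994712^(1/0.0166) = exp(ln(0.994712)/0.0166) = exp(-0.00530/0.0166)
f = exp(-0.3194) = 0.7266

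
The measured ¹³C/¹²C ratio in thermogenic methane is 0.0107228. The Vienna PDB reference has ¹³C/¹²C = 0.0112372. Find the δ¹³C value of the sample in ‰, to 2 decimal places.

δ¹³C = (R_sample / R_standard − 1) × 1000
R_sample / R_standard = 0.0107228 / 0.0112372 = 0.954223
δ¹³C = (0.954223 − 1) × 1000 = -45.777‰

-45.78‰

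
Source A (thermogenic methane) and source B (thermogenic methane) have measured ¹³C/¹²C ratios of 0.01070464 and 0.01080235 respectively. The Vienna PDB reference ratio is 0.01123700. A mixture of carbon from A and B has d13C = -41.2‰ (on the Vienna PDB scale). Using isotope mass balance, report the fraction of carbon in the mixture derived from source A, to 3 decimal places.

δ_A = (0.01070464/0.01123700 − 1)×1000 = (0.952624 − 1)×1000 = -47.376‰
δ_B = (0.01080235/0.01123700 − 1)×1000 = (0.961320 − 1)×1000 = -38.680‰
f_A = (δ_mix − δ_B)/(δ_A − δ_B) = (-41.2 − (-38.680))/(-47.376 − (-38.680))
f_A = -2.520 / -8.695 = 0.2898

0.290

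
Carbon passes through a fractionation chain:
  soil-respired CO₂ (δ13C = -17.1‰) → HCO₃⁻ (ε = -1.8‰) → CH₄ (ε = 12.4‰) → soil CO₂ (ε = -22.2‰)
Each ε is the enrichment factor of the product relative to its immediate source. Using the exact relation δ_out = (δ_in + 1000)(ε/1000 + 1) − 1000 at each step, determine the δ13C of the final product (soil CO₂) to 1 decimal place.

step 1: δ = (-17.10 + 1000)·(-1.8/1000 + 1) − 1000 = -18.87‰
step 2: δ = (-18.87 + 1000)·(12.4/1000 + 1) − 1000 = -6.70‰
step 3: δ = (-6.70 + 1000)·(-22.2/1000 + 1) − 1000 = -28.75‰

-28.8‰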